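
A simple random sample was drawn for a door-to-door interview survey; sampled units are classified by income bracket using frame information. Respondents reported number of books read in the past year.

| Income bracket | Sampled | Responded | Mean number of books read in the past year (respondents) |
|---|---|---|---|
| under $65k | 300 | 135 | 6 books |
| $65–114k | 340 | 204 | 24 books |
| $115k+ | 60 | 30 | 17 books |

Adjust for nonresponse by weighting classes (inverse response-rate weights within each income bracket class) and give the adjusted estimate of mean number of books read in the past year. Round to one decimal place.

15.7

Class response rates: under $65k 135/300 = 45%, $65–114k 204/340 = 60%, $115k+ 30/60 = 50%.
With weight = n_sampled/n_responded per class, the weighted class total is n_sampled:
  under $65k: 300 × 6 = 1800
  $65–114k: 340 × 24 = 8160
  $115k+: 60 × 17 = 1020
Adjusted estimate = 10,980 / 700 = 15.6857 → 15.7.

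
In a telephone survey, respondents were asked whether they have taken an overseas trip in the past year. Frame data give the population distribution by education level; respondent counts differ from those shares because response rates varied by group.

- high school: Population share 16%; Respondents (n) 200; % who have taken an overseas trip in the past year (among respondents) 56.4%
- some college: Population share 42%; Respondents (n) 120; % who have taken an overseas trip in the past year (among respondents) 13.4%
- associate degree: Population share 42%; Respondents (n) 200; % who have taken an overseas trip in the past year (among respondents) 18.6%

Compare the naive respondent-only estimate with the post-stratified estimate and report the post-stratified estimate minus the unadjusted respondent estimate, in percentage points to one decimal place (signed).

-9.5 percentage points

Without adjustment, the pooled respondent share is:
  (200/520)×56.4 + (120/520)×13.4 + (200/520)×18.6 = 31.9385%
Reweighting by population education level shares:
  0.16×56.4 + 0.42×13.4 + 0.42×18.6 = 22.464%
Difference = 22.464 − 31.9385 = -9.4745 pp.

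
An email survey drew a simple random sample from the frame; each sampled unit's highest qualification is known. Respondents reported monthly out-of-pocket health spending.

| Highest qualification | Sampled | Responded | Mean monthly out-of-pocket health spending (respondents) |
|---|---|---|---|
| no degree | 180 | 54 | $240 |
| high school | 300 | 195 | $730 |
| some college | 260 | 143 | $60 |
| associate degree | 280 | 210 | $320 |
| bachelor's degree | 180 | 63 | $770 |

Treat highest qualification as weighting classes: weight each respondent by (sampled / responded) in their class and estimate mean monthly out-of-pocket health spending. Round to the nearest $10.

$420

Response rates by class: no degree 54/180 = 30%, high school 195/300 = 65%, some college 143/260 = 55%, associate degree 210/280 = 75%, bachelor's degree 63/180 = 35%.
Inverse-response-rate weighting restores each class to its sampled count, so class totals weight by n_sampled:
  no degree: 180 × 240 = 43,200
  high school: 300 × 730 = 219,000
  some college: 260 × 60 = 15,600
  associate degree: 280 × 320 = 89,600
  bachelor's degree: 180 × 770 = 138,600
Adjusted estimate = 506,000 / 1,200 = 421.667 → $420.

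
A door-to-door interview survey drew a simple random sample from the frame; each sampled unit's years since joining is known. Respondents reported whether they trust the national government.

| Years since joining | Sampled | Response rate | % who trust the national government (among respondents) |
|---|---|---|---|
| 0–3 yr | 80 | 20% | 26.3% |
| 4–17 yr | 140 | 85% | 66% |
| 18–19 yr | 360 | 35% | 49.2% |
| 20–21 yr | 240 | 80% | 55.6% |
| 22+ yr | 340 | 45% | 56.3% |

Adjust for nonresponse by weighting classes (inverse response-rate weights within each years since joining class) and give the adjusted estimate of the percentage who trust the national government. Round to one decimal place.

53.1%

Each respondent's weight = sampled/responded in their class; summing within a class gives n_sampled, so:
  0–3 yr: 80 × 26.3 = 2104
  4–17 yr: 140 × 66 = 9240
  18–19 yr: 360 × 49.2 = 17,712
  20–21 yr: 240 × 55.6 = 13,344
  22+ yr: 340 × 56.3 = 19,142
Adjusted estimate = 61,542 / 1,160 = 53.0534 → 53.1%.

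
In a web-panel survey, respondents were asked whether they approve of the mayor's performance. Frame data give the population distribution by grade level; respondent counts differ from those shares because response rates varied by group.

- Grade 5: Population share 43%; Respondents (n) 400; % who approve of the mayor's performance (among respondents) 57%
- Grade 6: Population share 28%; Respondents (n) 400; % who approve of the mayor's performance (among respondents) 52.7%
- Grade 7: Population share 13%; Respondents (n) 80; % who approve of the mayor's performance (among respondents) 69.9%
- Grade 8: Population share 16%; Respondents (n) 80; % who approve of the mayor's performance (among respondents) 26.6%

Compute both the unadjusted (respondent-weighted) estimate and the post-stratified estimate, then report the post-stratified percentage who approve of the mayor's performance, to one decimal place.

52.6%

Naive respondent-only estimate (weights = respondent counts):
  (400/960)×57 + (400/960)×52.7 + (80/960)×69.9 + (80/960)×26.6 = 53.75%
Post-stratified estimate weights by population shares:
  0.43×57 + 0.28×52.7 + 0.13×69.9 + 0.16×26.6 = 52.609%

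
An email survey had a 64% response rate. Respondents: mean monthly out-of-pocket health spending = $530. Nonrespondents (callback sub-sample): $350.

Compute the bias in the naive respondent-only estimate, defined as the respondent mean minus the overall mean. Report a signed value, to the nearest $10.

Nonresponse fraction = 1 − 0.64 = 0.36.
Bias = (nonresponse fraction) × (respondent mean − nonrespondent mean)
     = 0.36 × (530 − 350) = 0.36 × 180 = 64.8.

+$60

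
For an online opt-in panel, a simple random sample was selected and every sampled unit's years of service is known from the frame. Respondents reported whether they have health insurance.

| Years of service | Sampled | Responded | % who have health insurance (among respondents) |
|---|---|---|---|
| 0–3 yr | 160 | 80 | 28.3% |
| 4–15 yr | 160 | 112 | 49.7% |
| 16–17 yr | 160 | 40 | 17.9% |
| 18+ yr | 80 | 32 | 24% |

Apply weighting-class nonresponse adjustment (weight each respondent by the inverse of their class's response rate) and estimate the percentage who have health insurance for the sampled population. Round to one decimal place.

Response rates by class: 0–3 yr 80/160 = 50%, 4–15 yr 112/160 = 70%, 16–17 yr 40/160 = 25%, 18+ yr 32/80 = 40%.
Weighting each respondent by the inverse class response rate inflates each class back to its sampled size, so the class weight is n_sampled:
  0–3 yr: 160 × 28.3 = 4528
  4–15 yr: 160 × 49.7 = 7952
  16–17 yr: 160 × 17.9 = 2864
  18+ yr: 80 × 24 = 1920
Adjusted estimate = 17,264 / 560 = 30.8286 → 30.8%.

30.8%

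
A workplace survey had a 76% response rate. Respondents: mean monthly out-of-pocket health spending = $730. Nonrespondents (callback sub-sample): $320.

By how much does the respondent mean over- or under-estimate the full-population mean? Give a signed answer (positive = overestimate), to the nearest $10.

+$100

Nonresponse fraction = 1 − 0.76 = 0.24.
Bias = (nonresponse fraction) × (respondent mean − nonrespondent mean)
     = 0.24 × (730 − 320) = 0.24 × 410 = 98.4.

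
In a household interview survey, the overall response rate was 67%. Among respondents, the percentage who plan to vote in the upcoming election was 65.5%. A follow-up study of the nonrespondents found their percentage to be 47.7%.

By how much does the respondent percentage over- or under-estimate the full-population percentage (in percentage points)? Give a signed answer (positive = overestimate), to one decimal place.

Nonresponse fraction = 1 − 0.67 = 0.33.
Bias = (nonresponse fraction) × (respondent percentage − nonrespondent percentage)
     = 0.33 × (65.5 − 47.7) = 0.33 × 17.8 = 5.874.

+5.9 percentage points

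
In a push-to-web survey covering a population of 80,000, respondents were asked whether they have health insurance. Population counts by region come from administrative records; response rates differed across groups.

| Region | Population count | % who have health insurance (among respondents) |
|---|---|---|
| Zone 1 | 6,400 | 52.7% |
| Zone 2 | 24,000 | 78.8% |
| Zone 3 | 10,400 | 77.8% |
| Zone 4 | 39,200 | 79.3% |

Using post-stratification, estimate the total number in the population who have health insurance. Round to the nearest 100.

61,500

Each cell contributes its population count × the respondent rate:
  Zone 1: 6,400 × 52.7% = 3372.8
  Zone 2: 24,000 × 78.8% = 18,912
  Zone 3: 10,400 × 77.8% = 8091.2
  Zone 4: 39,200 × 79.3% = 31085.6
Estimated total = 61461.6 → 61,500.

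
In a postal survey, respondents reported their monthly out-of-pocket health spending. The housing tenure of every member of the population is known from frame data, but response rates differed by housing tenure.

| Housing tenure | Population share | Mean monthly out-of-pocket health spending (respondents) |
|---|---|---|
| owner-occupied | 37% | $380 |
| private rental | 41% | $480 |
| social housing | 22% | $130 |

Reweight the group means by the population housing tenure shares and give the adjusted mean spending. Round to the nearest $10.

Each cell contributes population-share × respondent value:
  owner-occupied: 0.37 × 380 = 140.6
  private rental: 0.41 × 480 = 196.8
  social housing: 0.22 × 130 = 28.6
Post-stratified estimate = 366 → $370.

$370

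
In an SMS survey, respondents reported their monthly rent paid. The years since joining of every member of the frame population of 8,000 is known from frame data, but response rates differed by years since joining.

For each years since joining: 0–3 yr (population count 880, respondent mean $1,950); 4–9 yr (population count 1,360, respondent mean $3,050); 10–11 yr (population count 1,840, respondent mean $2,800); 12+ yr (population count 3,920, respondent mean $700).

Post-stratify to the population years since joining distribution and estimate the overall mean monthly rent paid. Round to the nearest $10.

Reweight to the known years since joining distribution:
  0–3 yr: (880/8,000) × 1950 = 214.5
  4–9 yr: (1,360/8,000) × 3050 = 518.5
  10–11 yr: (1,840/8,000) × 2800 = 644
  12+ yr: (3,920/8,000) × 700 = 343
Post-stratified estimate = 1720 → $1,720.

$1,720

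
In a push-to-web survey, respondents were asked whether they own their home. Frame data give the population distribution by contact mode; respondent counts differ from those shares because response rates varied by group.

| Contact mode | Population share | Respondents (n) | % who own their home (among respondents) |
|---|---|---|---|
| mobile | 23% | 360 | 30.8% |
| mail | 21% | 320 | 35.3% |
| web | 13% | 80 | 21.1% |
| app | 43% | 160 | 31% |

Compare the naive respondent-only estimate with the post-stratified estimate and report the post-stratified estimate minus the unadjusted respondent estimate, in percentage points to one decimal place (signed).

-1.0 percentage points

Unadjusted (pooled respondent) estimate weights by respondent counts:
  (360/920)×30.8 + (320/920)×35.3 + (80/920)×21.1 + (160/920)×31 = 31.5565%
Post-stratified estimate weights by population shares:
  0.23×30.8 + 0.21×35.3 + 0.13×21.1 + 0.43×31 = 30.57%
Difference = 30.57 − 31.5565 = -0.9865 pp.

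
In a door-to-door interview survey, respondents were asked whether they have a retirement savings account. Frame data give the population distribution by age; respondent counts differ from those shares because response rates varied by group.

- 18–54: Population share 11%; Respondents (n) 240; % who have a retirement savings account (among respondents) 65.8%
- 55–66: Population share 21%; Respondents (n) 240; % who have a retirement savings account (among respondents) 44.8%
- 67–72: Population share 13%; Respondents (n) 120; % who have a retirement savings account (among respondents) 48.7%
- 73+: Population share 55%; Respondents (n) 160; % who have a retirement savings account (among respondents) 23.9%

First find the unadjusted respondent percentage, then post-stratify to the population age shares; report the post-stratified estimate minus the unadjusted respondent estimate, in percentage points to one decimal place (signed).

-11.5 percentage points

Unadjusted (pooled respondent) estimate weights by respondent counts:
  (240/760)×65.8 + (240/760)×44.8 + (120/760)×48.7 + (160/760)×23.9 = 47.6474%
Reweighting by population age shares:
  0.11×65.8 + 0.21×44.8 + 0.13×48.7 + 0.55×23.9 = 36.122%
Difference = 36.122 − 47.6474 = -11.5254 pp.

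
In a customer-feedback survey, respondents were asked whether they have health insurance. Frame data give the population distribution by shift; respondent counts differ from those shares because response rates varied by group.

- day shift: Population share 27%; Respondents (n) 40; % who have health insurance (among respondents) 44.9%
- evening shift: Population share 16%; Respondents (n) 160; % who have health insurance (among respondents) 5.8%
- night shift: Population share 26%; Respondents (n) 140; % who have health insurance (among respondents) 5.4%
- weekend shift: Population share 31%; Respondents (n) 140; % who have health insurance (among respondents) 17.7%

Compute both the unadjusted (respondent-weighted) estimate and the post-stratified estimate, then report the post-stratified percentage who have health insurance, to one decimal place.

Naive respondent-only estimate (weights = respondent counts):
  (40/480)×44.9 + (160/480)×5.8 + (140/480)×5.4 + (140/480)×17.7 = 12.4125%
Post-stratifying to population shares instead:
  0.27×44.9 + 0.16×5.8 + 0.26×5.4 + 0.31×17.7 = 19.942%

19.9%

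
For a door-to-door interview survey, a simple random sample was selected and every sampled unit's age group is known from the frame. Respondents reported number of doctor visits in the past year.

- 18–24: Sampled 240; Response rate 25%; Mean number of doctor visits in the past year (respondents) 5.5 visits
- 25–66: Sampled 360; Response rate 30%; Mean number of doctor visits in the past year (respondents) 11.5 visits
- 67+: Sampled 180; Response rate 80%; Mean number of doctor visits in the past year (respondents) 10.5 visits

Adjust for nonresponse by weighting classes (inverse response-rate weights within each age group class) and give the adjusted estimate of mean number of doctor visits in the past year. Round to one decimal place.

Each respondent's weight = sampled/responded in their class; summing within a class gives n_sampled, so:
  18–24: 240 × 5.5 = 1320
  25–66: 360 × 11.5 = 4140
  67+: 180 × 10.5 = 1890
Adjusted estimate = 7350 / 780 = 9.42308 → 9.4.

9.4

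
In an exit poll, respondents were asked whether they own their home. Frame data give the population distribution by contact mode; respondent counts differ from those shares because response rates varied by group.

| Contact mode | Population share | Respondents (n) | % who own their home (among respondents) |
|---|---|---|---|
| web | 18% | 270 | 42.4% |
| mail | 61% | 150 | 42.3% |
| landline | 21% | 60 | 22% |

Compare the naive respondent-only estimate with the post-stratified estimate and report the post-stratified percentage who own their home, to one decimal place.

38.1%

Naive respondent-only estimate (weights = respondent counts):
  (270/480)×42.4 + (150/480)×42.3 + (60/480)×22 = 39.8188%
Reweighting by population contact mode shares:
  0.18×42.4 + 0.61×42.3 + 0.21×22 = 38.055%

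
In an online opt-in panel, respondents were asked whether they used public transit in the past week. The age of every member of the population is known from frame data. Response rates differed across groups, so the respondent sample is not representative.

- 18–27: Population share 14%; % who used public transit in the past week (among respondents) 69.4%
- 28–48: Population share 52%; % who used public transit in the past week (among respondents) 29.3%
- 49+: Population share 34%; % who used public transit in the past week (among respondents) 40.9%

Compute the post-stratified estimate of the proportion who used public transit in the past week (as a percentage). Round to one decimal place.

Each cell contributes population-share × respondent value:
  18–27: 0.14 × 69.4 = 9.716
  28–48: 0.52 × 29.3 = 15.236
  49+: 0.34 × 40.9 = 13.906
Post-stratified estimate = 38.858 → 38.9%.

38.9%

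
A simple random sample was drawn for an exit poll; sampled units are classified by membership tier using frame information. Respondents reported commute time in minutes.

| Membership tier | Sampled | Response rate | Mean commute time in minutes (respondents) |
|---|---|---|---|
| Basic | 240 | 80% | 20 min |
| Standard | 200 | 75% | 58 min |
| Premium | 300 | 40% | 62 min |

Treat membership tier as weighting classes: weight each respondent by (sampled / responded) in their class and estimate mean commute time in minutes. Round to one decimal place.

With weight = n_sampled/n_responded per class, the weighted class total is n_sampled:
  Basic: 240 × 20 = 4800
  Standard: 200 × 58 = 11,600
  Premium: 300 × 62 = 18,600
Adjusted estimate = 35,000 / 740 = 47.2973 → 47.3.

47.3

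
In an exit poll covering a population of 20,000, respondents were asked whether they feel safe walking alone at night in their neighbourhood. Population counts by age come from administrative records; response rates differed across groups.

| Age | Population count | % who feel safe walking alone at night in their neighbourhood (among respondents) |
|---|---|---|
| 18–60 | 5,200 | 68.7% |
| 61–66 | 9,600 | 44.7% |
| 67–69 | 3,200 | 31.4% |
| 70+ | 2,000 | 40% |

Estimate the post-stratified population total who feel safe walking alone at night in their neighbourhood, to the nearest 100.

Apply each group's respondent rate to its population count:
  18–60: 5,200 × 68.7% = 3572.4
  61–66: 9,600 × 44.7% = 4291.2
  67–69: 3,200 × 31.4% = 1004.8
  70+: 2,000 × 40% = 800
Estimated total = 9668.4 → 9,700.

9,700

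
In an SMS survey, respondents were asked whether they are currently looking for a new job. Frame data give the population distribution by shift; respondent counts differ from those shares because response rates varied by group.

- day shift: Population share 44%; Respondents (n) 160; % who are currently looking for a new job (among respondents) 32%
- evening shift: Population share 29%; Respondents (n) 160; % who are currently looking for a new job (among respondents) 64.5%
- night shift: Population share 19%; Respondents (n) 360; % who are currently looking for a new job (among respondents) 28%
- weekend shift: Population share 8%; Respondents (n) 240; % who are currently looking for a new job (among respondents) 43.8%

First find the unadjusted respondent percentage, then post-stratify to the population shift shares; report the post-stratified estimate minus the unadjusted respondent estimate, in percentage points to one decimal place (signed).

+2.4 percentage points

Without adjustment, the pooled respondent share is:
  (160/920)×32 + (160/920)×64.5 + (360/920)×28 + (240/920)×43.8 = 39.1652%
Reweighting by population shift shares:
  0.44×32 + 0.29×64.5 + 0.19×28 + 0.08×43.8 = 41.609%
Difference = 41.609 − 39.1652 = 2.4438 pp.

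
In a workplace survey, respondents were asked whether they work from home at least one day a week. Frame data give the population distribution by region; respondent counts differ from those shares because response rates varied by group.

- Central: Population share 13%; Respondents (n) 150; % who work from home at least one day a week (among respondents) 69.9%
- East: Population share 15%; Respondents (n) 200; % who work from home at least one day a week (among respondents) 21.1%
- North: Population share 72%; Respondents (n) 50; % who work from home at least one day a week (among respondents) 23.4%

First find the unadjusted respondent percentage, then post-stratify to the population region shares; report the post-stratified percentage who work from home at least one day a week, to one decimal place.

Without adjustment, the pooled respondent share is:
  (150/400)×69.9 + (200/400)×21.1 + (50/400)×23.4 = 39.6875%
Post-stratifying to population shares instead:
  0.13×69.9 + 0.15×21.1 + 0.72×23.4 = 29.1%

29.1%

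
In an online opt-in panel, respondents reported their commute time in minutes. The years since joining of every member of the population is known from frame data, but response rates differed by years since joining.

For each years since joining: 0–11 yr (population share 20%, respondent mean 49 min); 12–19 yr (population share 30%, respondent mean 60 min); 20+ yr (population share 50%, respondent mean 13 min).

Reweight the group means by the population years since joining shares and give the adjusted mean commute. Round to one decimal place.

34.3

Each cell contributes population-share × respondent value:
  0–11 yr: 0.2 × 49 = 9.8
  12–19 yr: 0.3 × 60 = 18
  20+ yr: 0.5 × 13 = 6.5
Post-stratified estimate = 34.3 → 34.3.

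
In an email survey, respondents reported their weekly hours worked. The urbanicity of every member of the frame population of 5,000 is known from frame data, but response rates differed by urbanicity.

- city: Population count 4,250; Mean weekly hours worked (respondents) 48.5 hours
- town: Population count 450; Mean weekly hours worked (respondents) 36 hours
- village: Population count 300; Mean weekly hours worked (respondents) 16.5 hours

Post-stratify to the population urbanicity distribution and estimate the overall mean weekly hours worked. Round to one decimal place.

45.5

Weight each group's respondent value by its population share:
  city: (4,250/5,000) × 48.5 = 41.225
  town: (450/5,000) × 36 = 3.24
  village: (300/5,000) × 16.5 = 0.99
Post-stratified estimate = 45.455 → 45.5.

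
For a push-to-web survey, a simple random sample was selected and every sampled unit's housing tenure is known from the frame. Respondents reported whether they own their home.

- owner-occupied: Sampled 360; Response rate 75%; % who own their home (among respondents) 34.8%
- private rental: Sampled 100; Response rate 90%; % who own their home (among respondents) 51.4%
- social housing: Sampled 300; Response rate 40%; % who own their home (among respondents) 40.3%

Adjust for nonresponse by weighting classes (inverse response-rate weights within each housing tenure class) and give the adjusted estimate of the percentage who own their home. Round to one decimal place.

39.2%

Weighting each respondent by the inverse class response rate inflates each class back to its sampled size, so the class weight is n_sampled:
  owner-occupied: 360 × 34.8 = 12528
  private rental: 100 × 51.4 = 5140
  social housing: 300 × 40.3 = 12,090
Adjusted estimate = 29,758 / 760 = 39.1553 → 39.2%.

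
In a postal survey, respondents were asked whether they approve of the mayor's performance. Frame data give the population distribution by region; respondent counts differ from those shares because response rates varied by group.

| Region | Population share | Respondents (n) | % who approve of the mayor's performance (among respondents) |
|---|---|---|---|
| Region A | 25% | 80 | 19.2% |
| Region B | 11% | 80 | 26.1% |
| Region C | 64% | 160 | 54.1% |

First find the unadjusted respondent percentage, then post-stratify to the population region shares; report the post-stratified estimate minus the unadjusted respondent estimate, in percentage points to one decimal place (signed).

Unadjusted (pooled respondent) estimate weights by respondent counts:
  (80/320)×19.2 + (80/320)×26.1 + (160/320)×54.1 = 38.375%
Reweighting by population region shares:
  0.25×19.2 + 0.11×26.1 + 0.64×54.1 = 42.295%
Difference = 42.295 − 38.375 = 3.92 pp.

+3.9 percentage points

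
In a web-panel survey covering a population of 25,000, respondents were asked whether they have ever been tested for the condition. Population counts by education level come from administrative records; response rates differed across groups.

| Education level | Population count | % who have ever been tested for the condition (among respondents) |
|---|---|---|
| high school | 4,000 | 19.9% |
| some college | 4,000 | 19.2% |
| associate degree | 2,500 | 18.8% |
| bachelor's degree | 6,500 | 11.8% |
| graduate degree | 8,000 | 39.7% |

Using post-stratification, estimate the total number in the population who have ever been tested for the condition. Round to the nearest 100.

Estimated count per cell = population count × respondent percentage:
  high school: 4,000 × 19.9% = 796
  some college: 4,000 × 19.2% = 768
  associate degree: 2,500 × 18.8% = 470
  bachelor's degree: 6,500 × 11.8% = 767
  graduate degree: 8,000 × 39.7% = 3176
Estimated total = 5977 → 6,000.

6,000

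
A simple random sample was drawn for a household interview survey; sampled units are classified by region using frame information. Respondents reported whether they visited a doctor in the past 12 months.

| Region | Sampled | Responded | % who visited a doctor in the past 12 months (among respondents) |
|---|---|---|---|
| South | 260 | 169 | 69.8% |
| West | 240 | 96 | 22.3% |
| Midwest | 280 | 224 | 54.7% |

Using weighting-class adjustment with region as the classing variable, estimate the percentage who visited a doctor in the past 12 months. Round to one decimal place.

Class response rates: South 169/260 = 65%, West 96/240 = 40%, Midwest 224/280 = 80%.
With weight = n_sampled/n_responded per class, the weighted class total is n_sampled:
  South: 260 × 69.8 = 18,148
  West: 240 × 22.3 = 5352
  Midwest: 280 × 54.7 = 15,316
Adjusted estimate = 38,816 / 780 = 49.7641 → 49.8%.

49.8%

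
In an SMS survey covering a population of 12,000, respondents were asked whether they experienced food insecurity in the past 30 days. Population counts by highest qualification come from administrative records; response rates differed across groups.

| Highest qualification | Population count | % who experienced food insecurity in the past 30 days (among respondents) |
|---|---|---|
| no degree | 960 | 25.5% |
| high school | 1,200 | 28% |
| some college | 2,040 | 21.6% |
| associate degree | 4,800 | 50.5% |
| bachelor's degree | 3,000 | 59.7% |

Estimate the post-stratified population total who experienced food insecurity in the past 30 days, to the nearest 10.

Apply each group's respondent rate to its population count:
  no degree: 960 × 25.5% = 244.8
  high school: 1,200 × 28% = 336
  some college: 2,040 × 21.6% = 440.64
  associate degree: 4,800 × 50.5% = 2424
  bachelor's degree: 3,000 × 59.7% = 1791
Estimated total = 5236.44 → 5,240.

5,240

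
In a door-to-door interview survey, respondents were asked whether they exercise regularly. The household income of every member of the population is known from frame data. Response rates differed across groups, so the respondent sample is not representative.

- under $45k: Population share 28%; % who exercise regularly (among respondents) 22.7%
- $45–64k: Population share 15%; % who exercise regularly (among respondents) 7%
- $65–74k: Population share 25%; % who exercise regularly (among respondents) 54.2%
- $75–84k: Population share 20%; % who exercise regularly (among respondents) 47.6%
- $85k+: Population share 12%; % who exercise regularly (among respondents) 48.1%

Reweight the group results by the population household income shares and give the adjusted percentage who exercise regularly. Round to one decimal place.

Reweight to the known household income distribution:
  under $45k: 0.28 × 22.7 = 6.356
  $45–64k: 0.15 × 7 = 1.05
  $65–74k: 0.25 × 54.2 = 13.55
  $75–84k: 0.2 × 47.6 = 9.52
  $85k+: 0.12 × 48.1 = 5.772
Post-stratified estimate = 36.248 → 36.2%.

36.2%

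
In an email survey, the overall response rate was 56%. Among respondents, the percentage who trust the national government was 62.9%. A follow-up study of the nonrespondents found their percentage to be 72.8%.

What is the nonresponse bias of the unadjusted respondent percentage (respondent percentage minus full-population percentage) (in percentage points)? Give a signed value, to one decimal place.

-4.4 percentage points

Nonresponse fraction = 1 − 0.56 = 0.44.
Bias = (nonresponse fraction) × (respondent percentage − nonrespondent percentage)
     = 0.44 × (62.9 − 72.8) = 0.44 × -9.9 = -4.356.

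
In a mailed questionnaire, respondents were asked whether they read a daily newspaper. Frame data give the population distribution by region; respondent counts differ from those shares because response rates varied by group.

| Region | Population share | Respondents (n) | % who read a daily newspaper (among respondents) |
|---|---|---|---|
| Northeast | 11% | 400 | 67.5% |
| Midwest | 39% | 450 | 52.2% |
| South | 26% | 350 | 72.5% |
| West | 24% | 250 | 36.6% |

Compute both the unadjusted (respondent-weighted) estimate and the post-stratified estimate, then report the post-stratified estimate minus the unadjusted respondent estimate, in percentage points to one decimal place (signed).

Unadjusted (pooled respondent) estimate weights by respondent counts:
  (400/1450)×67.5 + (450/1450)×52.2 + (350/1450)×72.5 + (250/1450)×36.6 = 58.631%
Reweighting by population region shares:
  0.11×67.5 + 0.39×52.2 + 0.26×72.5 + 0.24×36.6 = 55.417%
Difference = 55.417 − 58.631 = -3.214 pp.

-3.2 percentage points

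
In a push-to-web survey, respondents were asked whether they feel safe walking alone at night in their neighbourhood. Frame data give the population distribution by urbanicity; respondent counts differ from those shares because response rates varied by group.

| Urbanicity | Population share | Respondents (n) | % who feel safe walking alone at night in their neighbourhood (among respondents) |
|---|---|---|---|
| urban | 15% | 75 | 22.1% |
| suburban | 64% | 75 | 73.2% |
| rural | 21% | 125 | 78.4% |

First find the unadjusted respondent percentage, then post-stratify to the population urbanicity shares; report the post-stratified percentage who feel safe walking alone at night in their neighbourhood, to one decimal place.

Unadjusted (pooled respondent) estimate weights by respondent counts:
  (75/275)×22.1 + (75/275)×73.2 + (125/275)×78.4 = 61.6273%
Post-stratified estimate weights by population shares:
  0.15×22.1 + 0.64×73.2 + 0.21×78.4 = 66.627%

66.6%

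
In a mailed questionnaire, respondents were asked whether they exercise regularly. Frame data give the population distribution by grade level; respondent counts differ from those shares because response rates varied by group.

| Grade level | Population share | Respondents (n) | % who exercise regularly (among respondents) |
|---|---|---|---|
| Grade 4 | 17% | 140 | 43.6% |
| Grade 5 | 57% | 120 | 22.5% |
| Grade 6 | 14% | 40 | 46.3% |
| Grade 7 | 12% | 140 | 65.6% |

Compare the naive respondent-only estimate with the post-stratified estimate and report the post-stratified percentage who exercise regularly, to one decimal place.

Without adjustment, the pooled respondent share is:
  (140/440)×43.6 + (120/440)×22.5 + (40/440)×46.3 + (140/440)×65.6 = 45.0909%
Reweighting by population grade level shares:
  0.17×43.6 + 0.57×22.5 + 0.14×46.3 + 0.12×65.6 = 34.591%

34.6%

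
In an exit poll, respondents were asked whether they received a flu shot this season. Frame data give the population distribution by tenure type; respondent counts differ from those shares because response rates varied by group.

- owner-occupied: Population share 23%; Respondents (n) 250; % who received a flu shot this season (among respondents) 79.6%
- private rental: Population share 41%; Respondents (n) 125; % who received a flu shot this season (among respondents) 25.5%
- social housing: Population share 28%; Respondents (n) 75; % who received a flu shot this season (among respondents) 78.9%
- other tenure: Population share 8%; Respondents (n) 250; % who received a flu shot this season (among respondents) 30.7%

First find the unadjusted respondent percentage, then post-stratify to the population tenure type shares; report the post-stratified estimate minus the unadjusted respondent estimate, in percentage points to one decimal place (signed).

+0.9 percentage points

Naive respondent-only estimate (weights = respondent counts):
  (250/700)×79.6 + (125/700)×25.5 + (75/700)×78.9 + (250/700)×30.7 = 52.4%
Reweighting by population tenure type shares:
  0.23×79.6 + 0.41×25.5 + 0.28×78.9 + 0.08×30.7 = 53.311%
Difference = 53.311 − 52.4 = 0.911 pp.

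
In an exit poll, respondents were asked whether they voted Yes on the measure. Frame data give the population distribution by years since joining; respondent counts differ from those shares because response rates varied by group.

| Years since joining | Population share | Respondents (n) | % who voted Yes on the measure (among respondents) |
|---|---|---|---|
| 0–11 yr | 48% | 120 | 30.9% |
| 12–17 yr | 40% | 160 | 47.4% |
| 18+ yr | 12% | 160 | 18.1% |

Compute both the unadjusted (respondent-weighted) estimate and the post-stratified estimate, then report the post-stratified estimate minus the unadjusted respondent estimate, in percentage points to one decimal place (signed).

+3.7 percentage points

Naive respondent-only estimate (weights = respondent counts):
  (120/440)×30.9 + (160/440)×47.4 + (160/440)×18.1 = 32.2455%
Post-stratifying to population shares instead:
  0.48×30.9 + 0.4×47.4 + 0.12×18.1 = 35.964%
Difference = 35.964 − 32.2455 = 3.7185 pp.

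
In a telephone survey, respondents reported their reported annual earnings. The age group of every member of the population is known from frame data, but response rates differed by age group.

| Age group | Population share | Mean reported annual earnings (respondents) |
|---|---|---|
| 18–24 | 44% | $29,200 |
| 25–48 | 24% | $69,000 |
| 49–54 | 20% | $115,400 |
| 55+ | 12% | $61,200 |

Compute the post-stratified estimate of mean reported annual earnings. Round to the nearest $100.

$59,800

Reweight to the known age group distribution:
  18–24: 0.44 × 29,200 = 12,848
  25–48: 0.24 × 69,000 = 16,560
  49–54: 0.2 × 115,400 = 23,080
  55+: 0.12 × 61,200 = 7344
Post-stratified estimate = 59,832 → $59,800.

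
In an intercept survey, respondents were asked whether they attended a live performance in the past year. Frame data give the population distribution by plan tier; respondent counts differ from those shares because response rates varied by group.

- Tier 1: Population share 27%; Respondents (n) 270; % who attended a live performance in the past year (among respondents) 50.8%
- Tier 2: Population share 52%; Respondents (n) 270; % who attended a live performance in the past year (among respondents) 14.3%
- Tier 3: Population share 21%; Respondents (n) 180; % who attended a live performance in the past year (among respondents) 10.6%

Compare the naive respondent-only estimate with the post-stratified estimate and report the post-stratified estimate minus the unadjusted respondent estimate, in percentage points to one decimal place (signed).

Naive respondent-only estimate (weights = respondent counts):
  (270/720)×50.8 + (270/720)×14.3 + (180/720)×10.6 = 27.0625%
Post-stratifying to population shares instead:
  0.27×50.8 + 0.52×14.3 + 0.21×10.6 = 23.378%
Difference = 23.378 − 27.0625 = -3.6845 pp.

-3.7 percentage points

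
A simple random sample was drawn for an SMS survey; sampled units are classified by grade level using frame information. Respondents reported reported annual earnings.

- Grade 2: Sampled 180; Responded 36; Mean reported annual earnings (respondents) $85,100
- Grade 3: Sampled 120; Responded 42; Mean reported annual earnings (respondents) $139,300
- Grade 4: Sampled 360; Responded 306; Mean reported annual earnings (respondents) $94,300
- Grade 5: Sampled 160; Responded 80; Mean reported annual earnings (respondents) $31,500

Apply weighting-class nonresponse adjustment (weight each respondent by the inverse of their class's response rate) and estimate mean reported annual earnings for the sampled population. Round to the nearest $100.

$86,600

Response rates by class: Grade 2 36/180 = 20%, Grade 3 42/120 = 35%, Grade 4 306/360 = 85%, Grade 5 80/160 = 50%.
Inverse-response-rate weighting restores each class to its sampled count, so class totals weight by n_sampled:
  Grade 2: 180 × 85,100 = 15,318,000
  Grade 3: 120 × 139,300 = 16,716,000
  Grade 4: 360 × 94,300 = 33,948,000
  Grade 5: 160 × 31,500 = 5,040,000
Adjusted estimate = 71,022,000 / 820 = 86612.2 → $86,600.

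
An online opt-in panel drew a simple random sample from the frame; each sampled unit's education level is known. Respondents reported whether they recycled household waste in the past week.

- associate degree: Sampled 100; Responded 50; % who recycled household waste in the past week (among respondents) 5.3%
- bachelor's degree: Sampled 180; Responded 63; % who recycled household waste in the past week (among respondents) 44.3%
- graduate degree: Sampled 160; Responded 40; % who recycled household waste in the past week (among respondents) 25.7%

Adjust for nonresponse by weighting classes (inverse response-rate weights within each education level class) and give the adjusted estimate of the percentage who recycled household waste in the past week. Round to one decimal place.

Class response rates: associate degree 50/100 = 50%, bachelor's degree 63/180 = 35%, graduate degree 40/160 = 25%.
Weighting each respondent by the inverse class response rate inflates each class back to its sampled size, so the class weight is n_sampled:
  associate degree: 100 × 5.3 = 530
  bachelor's degree: 180 × 44.3 = 7974
  graduate degree: 160 × 25.7 = 4112
Adjusted estimate = 12,616 / 440 = 28.6727 → 28.7%.

28.7%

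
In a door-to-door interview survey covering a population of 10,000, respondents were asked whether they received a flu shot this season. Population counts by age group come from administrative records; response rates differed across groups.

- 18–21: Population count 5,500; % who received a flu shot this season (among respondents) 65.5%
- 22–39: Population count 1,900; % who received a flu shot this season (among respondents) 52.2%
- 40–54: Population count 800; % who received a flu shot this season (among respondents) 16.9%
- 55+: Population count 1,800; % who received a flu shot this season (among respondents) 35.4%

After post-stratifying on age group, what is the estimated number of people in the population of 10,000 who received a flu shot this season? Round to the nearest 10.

Estimated count per cell = population count × respondent percentage:
  18–21: 5,500 × 65.5% = 3602.5
  22–39: 1,900 × 52.2% = 991.8
  40–54: 800 × 16.9% = 135.2
  55+: 1,800 × 35.4% = 637.2
Estimated total = 5366.7 → 5,370.

5,370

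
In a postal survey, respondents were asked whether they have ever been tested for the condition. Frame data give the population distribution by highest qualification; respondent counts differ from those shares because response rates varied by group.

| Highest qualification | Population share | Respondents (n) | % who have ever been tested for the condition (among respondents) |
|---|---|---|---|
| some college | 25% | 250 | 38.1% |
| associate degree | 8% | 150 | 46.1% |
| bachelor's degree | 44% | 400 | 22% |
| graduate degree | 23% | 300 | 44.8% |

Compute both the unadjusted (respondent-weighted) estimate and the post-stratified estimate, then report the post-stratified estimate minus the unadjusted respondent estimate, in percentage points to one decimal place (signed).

Naive respondent-only estimate (weights = respondent counts):
  (250/1100)×38.1 + (150/1100)×46.1 + (400/1100)×22 + (300/1100)×44.8 = 35.1636%
Reweighting by population highest qualification shares:
  0.25×38.1 + 0.08×46.1 + 0.44×22 + 0.23×44.8 = 33.197%
Difference = 33.197 − 35.1636 = -1.9666 pp.

-2.0 percentage points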